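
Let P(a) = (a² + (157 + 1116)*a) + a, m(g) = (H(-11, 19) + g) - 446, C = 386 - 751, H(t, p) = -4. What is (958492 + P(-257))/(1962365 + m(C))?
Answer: 697123/1961550 ≈ 0.35539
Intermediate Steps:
C = -365
m(g) = -450 + g (m(g) = (-4 + g) - 446 = -450 + g)
P(a) = a² + 1274*a (P(a) = (a² + 1273*a) + a = a² + 1274*a)
(958492 + P(-257))/(1962365 + m(C)) = (958492 - 257*(1274 - 257))/(1962365 + (-450 - 365)) = (958492 - 257*1017)/(1962365 - 815) = (958492 - 261369)/1961550 = 697123*(1/1961550) = 697123/1961550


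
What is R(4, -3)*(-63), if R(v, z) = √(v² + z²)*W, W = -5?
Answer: 1575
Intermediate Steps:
R(v, z) = -5*√(v² + z²) (R(v, z) = √(v² + z²)*(-5) = -5*√(v² + z²))
R(4, -3)*(-63) = -5*√(4² + (-3)²)*(-63) = -5*√(16 + 9)*(-63) = -5*√25*(-63) = -5*5*(-63) = -25*(-63) = 1575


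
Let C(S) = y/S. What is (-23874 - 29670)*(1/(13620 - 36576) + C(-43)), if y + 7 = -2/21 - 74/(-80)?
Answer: -22113825939/2879065 ≈ -7680.9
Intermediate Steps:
y = -5183/840 (y = -7 + (-2/21 - 74/(-80)) = -7 + (-2*1/21 - 74*(-1/80)) = -7 + (-2/21 + 37/40) = -7 + 697/840 = -5183/840 ≈ -6.1702)
C(S) = -5183/(840*S)
(-23874 - 29670)*(1/(13620 - 36576) + C(-43)) = (-23874 - 29670)*(1/(13620 - 36576) - 5183/840/(-43)) = -53544*(1/(-22956) - 5183/840*(-1/43)) = -53544*(-1/22956 + 5183/36120) = -53544*3304023/23032520 = -22113825939/2879065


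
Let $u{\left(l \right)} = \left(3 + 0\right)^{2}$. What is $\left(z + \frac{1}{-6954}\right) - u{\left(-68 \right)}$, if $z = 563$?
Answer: $\frac{3852515}{6954} \approx 554.0$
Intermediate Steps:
$u{\left(l \right)} = 9$ ($u{\left(l \right)} = 3^{2} = 9$)
$\left(z + \frac{1}{-6954}\right) - u{\left(-68 \right)} = \left(563 + \frac{1}{-6954}\right) - 9 = \left(563 - \frac{1}{6954}\right) - 9 = \frac{3915101}{6954} - 9 = \frac{3852515}{6954}$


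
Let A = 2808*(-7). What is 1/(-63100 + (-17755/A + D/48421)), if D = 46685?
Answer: -951763176/60054479050385 ≈ -1.5848e-5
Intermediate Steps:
A = -19656
1/(-63100 + (-17755/A + D/48421)) = 1/(-63100 + (-17755/(-19656) + 46685/48421)) = 1/(-63100 + (-17755*(-1/19656) + 46685*(1/48421))) = 1/(-63100 + (17755/19656 + 46685/48421)) = 1/(-63100 + 1777355215/951763176) = 1/(-60054479050385/951763176) = -951763176/60054479050385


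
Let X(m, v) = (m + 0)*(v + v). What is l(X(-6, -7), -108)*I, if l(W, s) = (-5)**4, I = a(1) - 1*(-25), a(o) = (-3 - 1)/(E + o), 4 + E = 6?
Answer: 44375/3 ≈ 14792.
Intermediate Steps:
E = 2 (E = -4 + 6 = 2)
a(o) = -4/(2 + o) (a(o) = (-3 - 1)/(2 + o) = -4/(2 + o))
X(m, v) = 2*m*v (X(m, v) = m*(2*v) = 2*m*v)
I = 71/3 (I = -4/(2 + 1) - 1*(-25) = -4/3 + 25 = 71/3 ≈ 23.667)
l(W, s) = 625
l(X(-6, -7), -108)*I = 625*(71/3) = 44375/3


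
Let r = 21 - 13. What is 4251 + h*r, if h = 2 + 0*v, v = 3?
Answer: 4267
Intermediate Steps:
r = 8
h = 2 (h = 2 + 0*3 = 2 + 0 = 2)
4251 + h*r = 4251 + 2*8 = 4251 + 16 = 4267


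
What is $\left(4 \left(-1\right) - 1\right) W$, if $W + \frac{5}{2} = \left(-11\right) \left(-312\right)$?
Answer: $- \frac{34295}{2} \approx -17148.0$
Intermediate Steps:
$W = \frac{6859}{2}$ ($W = - \frac{5}{2} - -3432 = - \frac{5}{2} + 3432 = \frac{6859}{2} \approx 3429.5$)
$\left(4 \left(-1\right) - 1\right) W = \left(4 \left(-1\right) - 1\right) \frac{6859}{2} = \left(-4 - 1\right) \frac{6859}{2} = \left(-5\right) \frac{6859}{2} = - \frac{34295}{2}$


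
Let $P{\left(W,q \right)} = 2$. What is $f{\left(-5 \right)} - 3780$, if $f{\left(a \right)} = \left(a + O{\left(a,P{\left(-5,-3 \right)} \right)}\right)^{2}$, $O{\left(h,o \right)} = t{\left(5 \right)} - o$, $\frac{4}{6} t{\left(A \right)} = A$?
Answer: $- \frac{15119}{4} \approx -3779.8$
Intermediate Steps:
$t{\left(A \right)} = \frac{3 A}{2}$
$O{\left(h,o \right)} = \frac{15}{2} - o$ ($O{\left(h,o \right)} = \frac{3}{2} \cdot 5 - o = \frac{15}{2} - o$)
$f{\left(a \right)} = \left(\frac{11}{2} + a\right)^{2}$ ($f{\left(a \right)} = \left(a + \left(\frac{15}{2} - 2\right)\right)^{2} = \left(a + \frac{11}{2}\right)^{2} = \left(\frac{11}{2} + a\right)^{2}$)
$f{\left(-5 \right)} - 3780 = \frac{\left(11 + 2 \left(-5\right)\right)^{2}}{4} - 3780 = \frac{\left(11 - 10\right)^{2}}{4} - 3780 = \frac{1^{2}}{4} - 3780 = \frac{1}{4} \cdot 1 - 3780 = \frac{1}{4} - 3780 = - \frac{15119}{4}$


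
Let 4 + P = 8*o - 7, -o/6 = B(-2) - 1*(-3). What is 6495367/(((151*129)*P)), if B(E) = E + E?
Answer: 6495367/720723 ≈ 9.0123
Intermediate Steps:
B(E) = 2*E
o = 6 (o = -6*(2*(-2) - 1*(-3)) = -6*(-4 + 3) = -6*(-1) = 6)
P = 37 (P = -4 + (8*6 - 7) = -4 + (48 - 7) = -4 + 41 = 37)
6495367/(((151*129)*P)) = 6495367/(((151*129)*37)) = 6495367/((19479*37)) = 6495367/720723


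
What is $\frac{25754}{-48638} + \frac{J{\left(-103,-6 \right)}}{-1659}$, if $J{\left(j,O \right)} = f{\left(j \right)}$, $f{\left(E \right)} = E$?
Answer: $- \frac{18858086}{40345221} \approx -0.46742$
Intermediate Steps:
$J{\left(j,O \right)} = j$
$\frac{25754}{-48638} + \frac{J{\left(-103,-6 \right)}}{-1659} = \frac{25754}{-48638} - \frac{103}{-1659} = 25754 \left(- \frac{1}{48638}\right) - - \frac{103}{1659} = - \frac{12877}{24319} + \frac{103}{1659} = - \frac{18858086}{40345221}$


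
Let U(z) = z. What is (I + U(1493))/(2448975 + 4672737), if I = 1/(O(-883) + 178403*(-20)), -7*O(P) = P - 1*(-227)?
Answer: 12429605215/59290066062656 ≈ 0.00020964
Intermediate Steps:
O(P) = -227/7 - P/7 (O(P) = -(P - 1*(-227))/7 = -(P + 227)/7 = -(227 + P)/7 = -227/7 - P/7)
I = -7/24975764 (I = 1/((-227/7 - ⅐*(-883)) + 178403*(-20)) = 1/((-227/7 + 883/7) - 3568060) = 1/(656/7 - 3568060) = 1/(-24975764/7) = -7/24975764 ≈ -2.8027e-7)
(I + U(1493))/(2448975 + 4672737) = (-7/24975764 + 1493)/(2448975 + 4672737) = (37288815645/24975764)/7121712 = (37288815645/24975764)*(1/7121712) = 12429605215/59290066062656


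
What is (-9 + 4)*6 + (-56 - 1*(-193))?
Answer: 107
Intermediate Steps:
(-9 + 4)*6 + (-56 - 1*(-193)) = -5*6 + (-56 + 193) = -30 + 137 = 107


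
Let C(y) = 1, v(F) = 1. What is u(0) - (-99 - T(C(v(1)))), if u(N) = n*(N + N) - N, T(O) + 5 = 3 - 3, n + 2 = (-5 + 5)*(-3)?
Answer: 94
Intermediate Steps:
n = -2 (n = -2 + (-5 + 5)*(-3) = -2 + 0*(-3) = -2 + 0 = -2)
T(O) = -5 (T(O) = -5 + (3 - 3) = -5 + 0 = -5)
u(N) = -5*N (u(N) = -2*(N + N) - N = -4*N - N = -5*N)
u(0) - (-99 - T(C(v(1)))) = -5*0 - (-99 - 1*(-5)) = 0 - (-99 + 5) = 0 - 1*(-94) = 0 + 94 = 94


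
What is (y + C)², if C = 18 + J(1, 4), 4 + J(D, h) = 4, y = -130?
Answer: 12544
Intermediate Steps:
J(D, h) = 0 (J(D, h) = -4 + 4 = 0)
C = 18 (C = 18 + 0 = 18)
(y + C)² = (-130 + 18)² = (-112)² = 12544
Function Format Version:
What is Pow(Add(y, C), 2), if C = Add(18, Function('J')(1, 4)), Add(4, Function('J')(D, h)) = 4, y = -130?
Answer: 12544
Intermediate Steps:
Function('J')(D, h) = 0 (Function('J')(D, h) = Add(-4, 4) = 0)
C = 18 (C = Add(18, 0) = 18)
Pow(Add(y, C), 2) = Pow(Add(-130, 18), 2) = Pow(-112, 2) = 12544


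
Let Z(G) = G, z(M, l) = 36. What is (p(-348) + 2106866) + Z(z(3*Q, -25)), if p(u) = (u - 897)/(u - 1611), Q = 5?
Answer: 1375807421/653 ≈ 2.1069e+6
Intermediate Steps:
p(u) = (-897 + u)/(-1611 + u)
(p(-348) + 2106866) + Z(z(3*Q, -25)) = ((-897 - 348)/(-1611 - 348) + 2106866) + 36 = (-1245/(-1959) + 2106866) + 36 = (-1/1959*(-1245) + 2106866) + 36 = (415/653 + 2106866) + 36 = 1375783913/653 + 36 = 1375807421/653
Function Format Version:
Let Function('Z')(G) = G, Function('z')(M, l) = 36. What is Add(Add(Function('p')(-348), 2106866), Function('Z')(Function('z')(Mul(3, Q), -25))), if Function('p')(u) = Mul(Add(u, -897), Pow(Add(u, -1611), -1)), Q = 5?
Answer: Rational(1375807421, 653) ≈ 2.1069e+6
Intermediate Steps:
Function('p')(u) = Mul(Pow(Add(-1611, u), -1), Add(-897, u)) (Function('p')(u) = Mul(Add(-897, u), Pow(Add(-1611, u), -1)) = Mul(Pow(Add(-1611, u), -1), Add(-897, u)))
Add(Add(Function('p')(-348), 2106866), Function('Z')(Function('z')(Mul(3, Q), -25))) = Add(Add(Mul(Pow(Add(-1611, -348), -1), Add(-897, -348)), 2106866), 36) = Add(Add(Mul(Pow(-1959, -1), -1245), 2106866), 36) = Add(Add(Mul(Rational(-1, 1959), -1245), 2106866), 36) = Add(Add(Rational(415, 653), 2106866), 36) = Add(Rational(1375783913, 653), 36) = Rational(1375807421, 653)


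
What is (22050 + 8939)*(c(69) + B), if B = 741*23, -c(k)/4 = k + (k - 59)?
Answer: 518353003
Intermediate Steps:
c(k) = 236 - 8*k (c(k) = -4*(k + (k - 59)) = -4*(k + (-59 + k)) = -4*(-59 + 2*k) = 236 - 8*k)
B = 17043
(22050 + 8939)*(c(69) + B) = (22050 + 8939)*((236 - 8*69) + 17043) = 30989*((236 - 552) + 17043) = 30989*(-316 + 17043) = 30989*16727 = 518353003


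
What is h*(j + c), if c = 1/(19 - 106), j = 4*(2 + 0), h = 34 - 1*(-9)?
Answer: 29885/87 ≈ 343.51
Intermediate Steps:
h = 43 (h = 34 + 9 = 43)
j = 8 (j = 4*2 = 8)
c = -1/87 (c = 1/(-87) = -1/87 ≈ -0.011494)
h*(j + c) = 43*(8 - 1/87) = 43*(695/87) = 29885/87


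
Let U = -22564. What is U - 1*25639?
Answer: -48203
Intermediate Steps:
U - 1*25639 = -22564 - 1*25639 = -22564 - 25639 = -48203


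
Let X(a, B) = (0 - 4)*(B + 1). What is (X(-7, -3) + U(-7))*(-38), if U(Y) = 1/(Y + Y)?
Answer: -2109/7 ≈ -301.29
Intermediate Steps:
X(a, B) = -4 - 4*B (X(a, B) = -4*(1 + B) = -4 - 4*B)
U(Y) = 1/(2*Y)
(X(-7, -3) + U(-7))*(-38) = ((-4 - 4*(-3)) + (½)/(-7))*(-38) = ((-4 + 12) + (½)*(-⅐))*(-38) = (8 - 1/14)*(-38) = (111/14)*(-38) = -2109/7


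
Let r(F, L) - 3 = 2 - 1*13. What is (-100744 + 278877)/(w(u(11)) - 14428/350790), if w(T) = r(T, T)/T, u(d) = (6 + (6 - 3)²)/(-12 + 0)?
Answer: 31243637535/1115314 ≈ 28013.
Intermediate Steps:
r(F, L) = -8 (r(F, L) = 3 + (2 - 1*13) = 3 + (2 - 13) = 3 - 11 = -8)
u(d) = -5/4 (u(d) = (6 + 3²)/(-12) = (6 + 9)*(-1/12) = 15*(-1/12) = -5/4)
w(T) = -8/T
(-100744 + 278877)/(w(u(11)) - 14428/350790) = (-100744 + 278877)/(-8/(-5/4) - 14428/350790) = 178133/(-8*(-⅘) - 14428*1/350790) = 178133/(32/5 - 7214/175395) = 178133/(1115314/175395) = 178133*(175395/1115314) = 31243637535/1115314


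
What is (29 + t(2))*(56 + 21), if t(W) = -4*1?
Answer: 1925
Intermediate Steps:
t(W) = -4
(29 + t(2))*(56 + 21) = (29 - 4)*(56 + 21) = 25*77 = 1925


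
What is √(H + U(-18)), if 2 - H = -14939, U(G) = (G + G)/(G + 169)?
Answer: √340664305/151 ≈ 122.23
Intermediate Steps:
U(G) = 2*G/(169 + G) (U(G) = (2*G)/(169 + G) = 2*G/(169 + G))
H = 14941 (H = 2 - 1*(-14939) = 2 + 14939 = 14941)
√(H + U(-18)) = √(14941 + 2*(-18)/(169 - 18)) = √(14941 + 2*(-18)/151) = √(14941 + 2*(-18)*(1/151)) = √(14941 - 36/151) = √(2256055/151) = √340664305/151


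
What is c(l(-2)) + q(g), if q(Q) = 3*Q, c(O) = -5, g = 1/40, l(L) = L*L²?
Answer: -197/40 ≈ -4.9250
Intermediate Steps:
l(L) = L³
g = 1/40 ≈ 0.025000
c(l(-2)) + q(g) = -5 + 3*(1/40) = -5 + 3/40 = -197/40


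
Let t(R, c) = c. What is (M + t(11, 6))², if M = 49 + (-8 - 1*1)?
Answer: 2116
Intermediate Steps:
M = 40 (M = 49 + (-8 - 1) = 49 - 9 = 40)
(M + t(11, 6))² = (40 + 6)² = 46² = 2116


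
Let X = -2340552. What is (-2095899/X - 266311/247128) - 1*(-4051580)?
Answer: 48822881816127935/12050331972 ≈ 4.0516e+6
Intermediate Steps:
(-2095899/X - 266311/247128) - 1*(-4051580) = (-2095899/(-2340552) - 266311/247128) - 1*(-4051580) = (-2095899*(-1/2340552) - 266311*1/247128) + 4051580 = (698633/780184 - 266311/247128) + 4051580 = -2194987825/12050331972 + 4051580 = 48822881816127935/12050331972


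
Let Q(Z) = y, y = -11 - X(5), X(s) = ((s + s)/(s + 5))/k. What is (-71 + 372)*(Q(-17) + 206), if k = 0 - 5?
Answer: 293776/5 ≈ 58755.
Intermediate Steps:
k = -5
X(s) = -2*s/(5*(5 + s)) (X(s) = ((s + s)/(s + 5))/(-5) = ((2*s)/(5 + s))*(-⅕) = (2*s/(5 + s))*(-⅕) = -2*s/(5*(5 + s)))
y = -54/5 (y = -11 - (-2)*5/(25 + 5*5) = -11 - (-2)*5/(25 + 25) = -11 - (-2)*5/50 = -11 - 1*(-⅕) = -11 + ⅕ = -54/5 ≈ -10.800)
Q(Z) = -54/5
(-71 + 372)*(Q(-17) + 206) = (-71 + 372)*(-54/5 + 206) = 301*(976/5) = 293776/5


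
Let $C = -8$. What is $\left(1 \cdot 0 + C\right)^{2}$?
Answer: $64$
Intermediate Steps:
$\left(1 \cdot 0 + C\right)^{2} = \left(1 \cdot 0 - 8\right)^{2} = \left(0 - 8\right)^{2} = \left(-8\right)^{2} = 64$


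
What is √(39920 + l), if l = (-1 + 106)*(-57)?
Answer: √33935 ≈ 184.21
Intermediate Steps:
l = -5985 (l = 105*(-57) = -5985)
√(39920 + l) = √(39920 - 5985) = √33935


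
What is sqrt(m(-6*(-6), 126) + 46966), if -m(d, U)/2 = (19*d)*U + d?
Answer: I*sqrt(125474) ≈ 354.22*I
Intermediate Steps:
m(d, U) = -2*d - 38*U*d (m(d, U) = -2*((19*d)*U + d) = -2*(19*U*d + d) = -2*(d + 19*U*d) = -2*d - 38*U*d)
sqrt(m(-6*(-6), 126) + 46966) = sqrt(-2*(-6*(-6))*(1 + 19*126) + 46966) = sqrt(-2*36*(1 + 2394) + 46966) = sqrt(-2*36*2395 + 46966) = sqrt(-172440 + 46966) = sqrt(-125474) = I*sqrt(125474)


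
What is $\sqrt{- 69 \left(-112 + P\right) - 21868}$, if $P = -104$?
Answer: $2 i \sqrt{1741} \approx 83.451 i$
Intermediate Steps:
$\sqrt{- 69 \left(-112 + P\right) - 21868} = \sqrt{- 69 \left(-112 - 104\right) - 21868} = \sqrt{\left(-69\right) \left(-216\right) - 21868} = \sqrt{14904 - 21868} = \sqrt{-6964} = 2 i \sqrt{1741}$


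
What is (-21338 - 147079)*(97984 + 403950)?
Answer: -84534218478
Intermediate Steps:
(-21338 - 147079)*(97984 + 403950) = -168417*501934 = -84534218478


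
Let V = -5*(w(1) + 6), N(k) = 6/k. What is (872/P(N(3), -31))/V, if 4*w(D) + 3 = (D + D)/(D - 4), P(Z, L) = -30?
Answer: 1744/1525 ≈ 1.1436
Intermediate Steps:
w(D) = -¾ + D/(2*(-4 + D)) (w(D) = -¾ + ((D + D)/(D - 4))/4 = -¾ + ((2*D)/(-4 + D))/4 = -¾ + (2*D/(-4 + D))/4 = -¾ + D/(2*(-4 + D)))
V = -305/12 (V = -5*((12 - 1*1)/(4*(-4 + 1)) + 6) = -5*((¼)*(12 - 1)/(-3) + 6) = -5*((¼)*(-⅓)*11 + 6) = -5*(-11/12 + 6) = -5*61/12 = -305/12 ≈ -25.417)
(872/P(N(3), -31))/V = (872/(-30))/(-305/12) = (872*(-1/30))*(-12/305) = -436/15*(-12/305) = 1744/1525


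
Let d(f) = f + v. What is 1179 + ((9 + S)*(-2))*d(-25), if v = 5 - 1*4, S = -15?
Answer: 891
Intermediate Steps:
v = 1 (v = 5 - 4 = 1)
d(f) = 1 + f (d(f) = f + 1 = 1 + f)
1179 + ((9 + S)*(-2))*d(-25) = 1179 + ((9 - 15)*(-2))*(1 - 25) = 1179 - 6*(-2)*(-24) = 1179 + 12*(-24) = 1179 - 288 = 891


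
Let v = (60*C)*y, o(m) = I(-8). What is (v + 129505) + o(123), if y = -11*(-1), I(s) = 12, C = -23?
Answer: 114337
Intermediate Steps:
y = 11
o(m) = 12
v = -15180 (v = (60*(-23))*11 = -1380*11 = -15180)
(v + 129505) + o(123) = (-15180 + 129505) + 12 = 114325 + 12 = 114337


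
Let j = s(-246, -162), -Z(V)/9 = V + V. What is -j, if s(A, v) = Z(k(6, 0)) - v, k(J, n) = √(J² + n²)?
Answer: -54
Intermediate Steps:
Z(V) = -18*V (Z(V) = -9*(V + V) = -18*V)
s(A, v) = -108 - v (s(A, v) = -18*√(6² + 0²) - v = -18*√(36 + 0) - v = -18*√36 - v = -18*6 - v = -108 - v)
j = 54 (j = -108 - 1*(-162) = -108 + 162 = 54)
-j = -1*54 = -54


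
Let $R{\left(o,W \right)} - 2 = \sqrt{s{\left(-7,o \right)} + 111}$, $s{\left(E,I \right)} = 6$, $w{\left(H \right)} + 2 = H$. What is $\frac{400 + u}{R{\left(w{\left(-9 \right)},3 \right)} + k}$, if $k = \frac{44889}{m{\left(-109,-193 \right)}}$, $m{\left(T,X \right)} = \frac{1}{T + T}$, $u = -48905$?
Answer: $\frac{474660229000}{95761881639883} + \frac{145515 \sqrt{13}}{95761881639883} \approx 0.0049567$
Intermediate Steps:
$w{\left(H \right)} = -2 + H$
$m{\left(T,X \right)} = \frac{1}{2 T}$
$R{\left(o,W \right)} = 2 + 3 \sqrt{13}$ ($R{\left(o,W \right)} = 2 + \sqrt{6 + 111} = 2 + \sqrt{117} = 2 + 3 \sqrt{13}$)
$k = -9785802$ ($k = \frac{44889}{\frac{1}{2} \frac{1}{-109}} = \frac{44889}{\frac{1}{2} \left(- \frac{1}{109}\right)} = \frac{44889}{- \frac{1}{218}} = 44889 \left(-218\right) = -9785802$)
$\frac{400 + u}{R{\left(w{\left(-9 \right)},3 \right)} + k} = \frac{400 - 48905}{\left(2 + 3 \sqrt{13}\right) - 9785802} = - \frac{48505}{-9785800 + 3 \sqrt{13}}$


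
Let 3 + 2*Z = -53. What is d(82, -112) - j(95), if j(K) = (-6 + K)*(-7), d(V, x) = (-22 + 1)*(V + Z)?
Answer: -511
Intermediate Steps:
Z = -28 (Z = -3/2 + (1/2)*(-53) = -3/2 - 53/2 = -28)
d(V, x) = 588 - 21*V (d(V, x) = (-22 + 1)*(V - 28) = -21*(-28 + V) = 588 - 21*V)
j(K) = 42 - 7*K
d(82, -112) - j(95) = (588 - 21*82) - (42 - 7*95) = (588 - 1722) - (42 - 665) = -1134 - 1*(-623) = -1134 + 623 = -511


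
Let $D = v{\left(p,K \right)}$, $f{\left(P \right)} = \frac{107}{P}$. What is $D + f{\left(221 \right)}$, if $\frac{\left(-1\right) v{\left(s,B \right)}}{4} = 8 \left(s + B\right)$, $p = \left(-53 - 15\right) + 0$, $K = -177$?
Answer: $\frac{1732747}{221} \approx 7840.5$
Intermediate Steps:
$p = -68$ ($p = -68 + 0 = -68$)
$v{\left(s,B \right)} = - 32 B - 32 s$ ($v{\left(s,B \right)} = - 4 \cdot 8 \left(s + B\right) = - 4 \cdot 8 \left(B + s\right) = - 4 \left(8 B + 8 s\right) = - 32 B - 32 s$)
$D = 7840$ ($D = \left(-32\right) \left(-177\right) - -2176 = 5664 + 2176 = 7840$)
$D + f{\left(221 \right)} = 7840 + \frac{107}{221} = \frac{1732747}{221}$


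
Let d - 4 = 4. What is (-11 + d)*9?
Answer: -27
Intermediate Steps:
d = 8 (d = 4 + 4 = 8)
(-11 + d)*9 = (-11 + 8)*9 = -3*9 = -27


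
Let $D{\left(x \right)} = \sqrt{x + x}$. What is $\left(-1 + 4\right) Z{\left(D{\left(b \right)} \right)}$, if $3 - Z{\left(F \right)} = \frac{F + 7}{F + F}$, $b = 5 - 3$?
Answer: $\frac{9}{4} \approx 2.25$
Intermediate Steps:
$b = 2$ ($b = 5 - 3 = 2$)
$D{\left(x \right)} = \sqrt{2} \sqrt{x}$ ($D{\left(x \right)} = \sqrt{2 x} = \sqrt{2} \sqrt{x}$)
$Z{\left(F \right)} = 3 - \frac{7 + F}{2 F}$ ($Z{\left(F \right)} = 3 - \frac{F + 7}{F + F} = 3 - \frac{7 + F}{2 F}$)
$\left(-1 + 4\right) Z{\left(D{\left(b \right)} \right)} = \left(-1 + 4\right) \frac{-7 + 5 \sqrt{2} \sqrt{2}}{2 \sqrt{2} \sqrt{2}} = 3 \frac{-7 + 5 \cdot 2}{2 \cdot 2} = 3 \cdot \frac{1}{2} \cdot \frac{1}{2} \left(-7 + 10\right) = 3 \cdot \frac{1}{2} \cdot \frac{1}{2} \cdot 3 = 3 \cdot \frac{3}{4} = \frac{9}{4}$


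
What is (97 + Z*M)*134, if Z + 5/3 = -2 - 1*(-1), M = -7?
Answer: 46498/3 ≈ 15499.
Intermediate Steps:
Z = -8/3 (Z = -5/3 + (-2 - 1*(-1)) = -5/3 + (-2 + 1) = -5/3 - 1 = -8/3 ≈ -2.6667)
(97 + Z*M)*134 = (97 - 8/3*(-7))*134 = (97 + 56/3)*134 = (347/3)*134 = 46498/3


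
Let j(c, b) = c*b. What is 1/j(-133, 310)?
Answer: -1/41230 ≈ -2.4254e-5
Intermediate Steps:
j(c, b) = b*c
1/j(-133, 310) = 1/(310*(-133)) = 1/(-41230) = -1/41230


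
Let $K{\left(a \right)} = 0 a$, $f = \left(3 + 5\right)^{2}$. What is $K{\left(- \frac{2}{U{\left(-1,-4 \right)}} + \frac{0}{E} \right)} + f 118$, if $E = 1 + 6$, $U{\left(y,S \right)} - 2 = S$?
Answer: $7552$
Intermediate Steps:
$U{\left(y,S \right)} = 2 + S$
$E = 7$
$f = 64$ ($f = 8^{2} = 64$)
$K{\left(a \right)} = 0$
$K{\left(- \frac{2}{U{\left(-1,-4 \right)}} + \frac{0}{E} \right)} + f 118 = 0 + 64 \cdot 118 = 0 + 7552 = 7552$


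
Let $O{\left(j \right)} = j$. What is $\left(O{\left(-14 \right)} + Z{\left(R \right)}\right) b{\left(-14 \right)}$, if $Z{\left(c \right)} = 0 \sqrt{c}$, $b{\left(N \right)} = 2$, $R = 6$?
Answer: $-28$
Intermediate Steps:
$Z{\left(c \right)} = 0$
$\left(O{\left(-14 \right)} + Z{\left(R \right)}\right) b{\left(-14 \right)} = \left(-14 + 0\right) 2 = \left(-14\right) 2 = -28$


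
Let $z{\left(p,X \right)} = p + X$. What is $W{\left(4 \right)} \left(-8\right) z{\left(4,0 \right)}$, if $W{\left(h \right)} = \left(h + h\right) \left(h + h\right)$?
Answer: $-2048$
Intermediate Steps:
$z{\left(p,X \right)} = X + p$
$W{\left(h \right)} = 4 h^{2}$ ($W{\left(h \right)} = 2 h 2 h = 4 h^{2}$)
$W{\left(4 \right)} \left(-8\right) z{\left(4,0 \right)} = 4 \cdot 4^{2} \left(-8\right) \left(0 + 4\right) = 4 \cdot 16 \left(-8\right) 4 = 64 \left(-8\right) 4 = \left(-512\right) 4 = -2048$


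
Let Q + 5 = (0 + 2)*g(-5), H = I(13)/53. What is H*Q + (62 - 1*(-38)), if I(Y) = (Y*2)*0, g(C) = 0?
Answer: 100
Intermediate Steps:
I(Y) = 0 (I(Y) = (2*Y)*0 = 0)
H = 0 (H = 0/53 = 0*(1/53) = 0)
Q = -5 (Q = -5 + (0 + 2)*0 = -5 + 2*0 = -5 + 0 = -5)
H*Q + (62 - 1*(-38)) = 0*(-5) + (62 - 1*(-38)) = 0 + (62 + 38) = 0 + 100 = 100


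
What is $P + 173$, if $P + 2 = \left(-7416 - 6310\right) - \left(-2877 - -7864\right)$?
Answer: $-18542$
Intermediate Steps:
$P = -18715$ ($P = -2 - \left(10849 + 7864\right) = -2 - 18713 = -18715$)
$P + 173 = -18715 + 173 = -18542$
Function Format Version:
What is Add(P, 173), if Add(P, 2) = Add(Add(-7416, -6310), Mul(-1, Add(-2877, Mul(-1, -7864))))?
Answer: -18542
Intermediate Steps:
P = -18715 (P = Add(-2, Add(Add(-7416, -6310), Mul(-1, Add(-2877, Mul(-1, -7864))))) = Add(-2, Add(-13726, Mul(-1, Add(-2877, 7864)))) = Add(-2, Add(-13726, Mul(-1, 4987))) = Add(-2, Add(-13726, -4987)) = Add(-2, -18713) = -18715)
Add(P, 173) = Add(-18715, 173) = -18542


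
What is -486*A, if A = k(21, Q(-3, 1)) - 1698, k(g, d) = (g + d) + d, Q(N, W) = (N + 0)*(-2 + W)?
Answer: 812106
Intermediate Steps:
Q(N, W) = N*(-2 + W)
k(g, d) = g + 2*d (k(g, d) = (d + g) + d = g + 2*d)
A = -1671 (A = (21 + 2*(-3*(-2 + 1))) - 1698 = (21 + 2*(-3*(-1))) - 1698 = (21 + 2*3) - 1698 = (21 + 6) - 1698 = 27 - 1698 = -1671)
-486*A = -486*(-1671) = 812106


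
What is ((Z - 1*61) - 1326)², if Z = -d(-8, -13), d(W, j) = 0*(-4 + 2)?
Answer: 1923769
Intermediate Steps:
d(W, j) = 0 (d(W, j) = 0*(-2) = 0)
Z = 0 (Z = -1*0 = 0)
((Z - 1*61) - 1326)² = ((0 - 1*61) - 1326)² = ((0 - 61) - 1326)² = (-61 - 1326)² = (-1387)² = 1923769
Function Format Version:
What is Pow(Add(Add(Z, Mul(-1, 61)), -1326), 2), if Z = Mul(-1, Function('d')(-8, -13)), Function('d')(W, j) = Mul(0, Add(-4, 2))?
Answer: 1923769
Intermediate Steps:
Function('d')(W, j) = 0 (Function('d')(W, j) = Mul(0, -2) = 0)
Z = 0 (Z = Mul(-1, 0) = 0)
Pow(Add(Add(Z, Mul(-1, 61)), -1326), 2) = Pow(Add(Add(0, Mul(-1, 61)), -1326), 2) = Pow(Add(Add(0, -61), -1326), 2) = Pow(Add(-61, -1326), 2) = Pow(-1387, 2) = 1923769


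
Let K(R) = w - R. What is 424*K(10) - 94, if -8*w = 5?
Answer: -4599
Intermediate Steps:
w = -5/8 (w = -⅛*5 = -5/8 ≈ -0.62500)
K(R) = -5/8 - R
424*K(10) - 94 = 424*(-5/8 - 1*10) - 94 = 424*(-5/8 - 10) - 94 = 424*(-85/8) - 94 = -4505 - 94 = -4599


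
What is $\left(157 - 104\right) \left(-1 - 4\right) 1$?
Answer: $-265$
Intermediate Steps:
$\left(157 - 104\right) \left(-1 - 4\right) 1 = 53 \left(\left(-5\right) 1\right) = 53 \left(-5\right) = -265$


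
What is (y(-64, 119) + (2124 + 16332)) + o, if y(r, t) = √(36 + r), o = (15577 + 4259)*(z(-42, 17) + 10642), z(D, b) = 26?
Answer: 211628904 + 2*I*√7 ≈ 2.1163e+8 + 5.2915*I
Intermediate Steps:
o = 211610448 (o = (15577 + 4259)*(26 + 10642) = 19836*10668 = 211610448)
(y(-64, 119) + (2124 + 16332)) + o = (√(36 - 64) + (2124 + 16332)) + 211610448 = (√(-28) + 18456) + 211610448 = (2*I*√7 + 18456) + 211610448 = (18456 + 2*I*√7) + 211610448 = 211628904 + 2*I*√7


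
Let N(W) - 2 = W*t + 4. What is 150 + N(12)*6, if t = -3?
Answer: -30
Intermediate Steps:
N(W) = 6 - 3*W (N(W) = 2 + (W*(-3) + 4) = 2 + (-3*W + 4) = 2 + (4 - 3*W) = 6 - 3*W)
150 + N(12)*6 = 150 + (6 - 3*12)*6 = 150 + (6 - 36)*6 = 150 - 30*6 = 150 - 180 = -30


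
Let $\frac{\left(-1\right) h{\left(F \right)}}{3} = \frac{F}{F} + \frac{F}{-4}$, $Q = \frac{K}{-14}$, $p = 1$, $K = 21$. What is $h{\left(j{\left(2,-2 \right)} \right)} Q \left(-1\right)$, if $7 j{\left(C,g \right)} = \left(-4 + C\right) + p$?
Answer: $- \frac{261}{56} \approx -4.6607$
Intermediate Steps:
$Q = - \frac{3}{2}$ ($Q = \frac{21}{-14} = 21 \left(- \frac{1}{14}\right) = - \frac{3}{2} \approx -1.5$)
$j{\left(C,g \right)} = - \frac{3}{7} + \frac{C}{7}$ ($j{\left(C,g \right)} = \frac{\left(-4 + C\right) + 1}{7} = \frac{-3 + C}{7} = - \frac{3}{7} + \frac{C}{7}$)
$h{\left(F \right)} = -3 + \frac{3 F}{4}$ ($h{\left(F \right)} = - 3 \left(\frac{F}{F} + \frac{F}{-4}\right) = - 3 \left(1 + F \left(- \frac{1}{4}\right)\right) = - 3 \left(1 - \frac{F}{4}\right) = -3 + \frac{3 F}{4}$)
$h{\left(j{\left(2,-2 \right)} \right)} Q \left(-1\right) = \left(-3 + \frac{3 \left(- \frac{3}{7} + \frac{1}{7} \cdot 2\right)}{4}\right) \left(- \frac{3}{2}\right) \left(-1\right) = \left(-3 + \frac{3 \left(- \frac{3}{7} + \frac{2}{7}\right)}{4}\right) \left(- \frac{3}{2}\right) \left(-1\right) = \left(-3 + \frac{3}{4} \left(- \frac{1}{7}\right)\right) \left(- \frac{3}{2}\right) \left(-1\right) = \left(-3 - \frac{3}{28}\right) \left(- \frac{3}{2}\right) \left(-1\right) = \left(- \frac{87}{28}\right) \left(- \frac{3}{2}\right) \left(-1\right) = \frac{261}{56} \left(-1\right) = - \frac{261}{56}$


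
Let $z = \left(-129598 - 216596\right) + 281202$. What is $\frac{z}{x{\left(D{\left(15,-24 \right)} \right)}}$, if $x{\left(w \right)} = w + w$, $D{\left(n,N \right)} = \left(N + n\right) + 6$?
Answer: $10832$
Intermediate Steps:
$D{\left(n,N \right)} = 6 + N + n$
$x{\left(w \right)} = 2 w$
$z = -64992$ ($z = -346194 + 281202 = -64992$)
$\frac{z}{x{\left(D{\left(15,-24 \right)} \right)}} = - \frac{64992}{2 \left(6 - 24 + 15\right)} = - \frac{64992}{2 \left(-3\right)} = - \frac{64992}{-6} = \left(-64992\right) \left(- \frac{1}{6}\right) = 10832$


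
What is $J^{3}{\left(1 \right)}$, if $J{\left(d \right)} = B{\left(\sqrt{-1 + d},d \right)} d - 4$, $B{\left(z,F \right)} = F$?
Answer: $-27$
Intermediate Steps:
$J{\left(d \right)} = -4 + d^{2}$ ($J{\left(d \right)} = d d - 4 = d^{2} - 4 = -4 + d^{2}$)
$J^{3}{\left(1 \right)} = \left(-4 + 1^{2}\right)^{3} = \left(-4 + 1\right)^{3} = \left(-3\right)^{3} = -27$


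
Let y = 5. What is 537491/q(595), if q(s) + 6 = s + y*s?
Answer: 537491/3564 ≈ 150.81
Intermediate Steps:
q(s) = -6 + 6*s (q(s) = -6 + (s + 5*s) = -6 + 6*s)
537491/q(595) = 537491/(-6 + 6*595) = 537491/(-6 + 3570) = 537491/3564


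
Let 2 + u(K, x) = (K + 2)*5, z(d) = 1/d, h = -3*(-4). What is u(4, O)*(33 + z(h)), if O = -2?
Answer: 2779/3 ≈ 926.33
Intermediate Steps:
h = 12
u(K, x) = 8 + 5*K (u(K, x) = -2 + (K + 2)*5 = -2 + (2 + K)*5 = -2 + (10 + 5*K) = 8 + 5*K)
u(4, O)*(33 + z(h)) = (8 + 5*4)*(33 + 1/12) = (8 + 20)*(33 + 1/12) = 28*(397/12) = 2779/3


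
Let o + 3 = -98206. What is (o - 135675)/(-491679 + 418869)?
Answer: 116942/36405 ≈ 3.2122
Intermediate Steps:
o = -98209 (o = -3 - 98206 = -98209)
(o - 135675)/(-491679 + 418869) = (-98209 - 135675)/(-491679 + 418869) = -233884/(-72810) = -233884*(-1/72810) = 116942/36405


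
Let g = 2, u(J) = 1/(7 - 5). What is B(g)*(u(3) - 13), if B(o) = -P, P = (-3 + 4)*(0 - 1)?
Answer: -25/2 ≈ -12.500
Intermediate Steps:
u(J) = ½ (u(J) = 1/2 = ½)
P = -1 (P = 1*(-1) = -1)
B(o) = 1 (B(o) = -1*(-1) = 1)
B(g)*(u(3) - 13) = 1*(½ - 13) = 1*(-25/2) = -25/2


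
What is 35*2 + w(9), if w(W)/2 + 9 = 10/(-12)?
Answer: 151/3 ≈ 50.333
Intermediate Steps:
w(W) = -59/3 (w(W) = -18 + 2*(10/(-12)) = -18 + 2*(10*(-1/12)) = -18 + 2*(-⅚) = -18 - 5/3 = -59/3)
35*2 + w(9) = 35*2 - 59/3 = 70 - 59/3 = 151/3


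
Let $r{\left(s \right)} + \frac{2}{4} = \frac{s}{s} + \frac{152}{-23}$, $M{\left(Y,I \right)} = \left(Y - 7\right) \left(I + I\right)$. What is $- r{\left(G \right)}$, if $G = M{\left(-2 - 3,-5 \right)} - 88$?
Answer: $\frac{281}{46} \approx 6.1087$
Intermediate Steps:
$M{\left(Y,I \right)} = 2 I \left(-7 + Y\right)$ ($M{\left(Y,I \right)} = \left(-7 + Y\right) 2 I = 2 I \left(-7 + Y\right)$)
$G = 32$ ($G = 2 \left(-5\right) \left(-7 - 5\right) - 88 = 2 \left(-5\right) \left(-12\right) - 88 = 120 - 88 = 32$)
$r{\left(s \right)} = - \frac{281}{46}$ ($r{\left(s \right)} = - \frac{1}{2} + \left(\frac{s}{s} + \frac{152}{-23}\right) = - \frac{1}{2} + \left(1 + 152 \left(- \frac{1}{23}\right)\right) = - \frac{1}{2} + \left(1 - \frac{152}{23}\right) = - \frac{1}{2} - \frac{129}{23} = - \frac{281}{46}$)
$- r{\left(G \right)} = \left(-1\right) \left(- \frac{281}{46}\right) = \frac{281}{46}$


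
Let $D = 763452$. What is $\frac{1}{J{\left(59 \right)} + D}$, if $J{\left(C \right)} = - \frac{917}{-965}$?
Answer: $\frac{965}{736732097} \approx 1.3098 \cdot 10^{-6}$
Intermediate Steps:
$J{\left(C \right)} = \frac{917}{965}$ ($J{\left(C \right)} = \left(-917\right) \left(- \frac{1}{965}\right) = \frac{917}{965}$)
$\frac{1}{J{\left(59 \right)} + D} = \frac{1}{\frac{917}{965} + 763452} = \frac{1}{\frac{736732097}{965}} = \frac{965}{736732097}$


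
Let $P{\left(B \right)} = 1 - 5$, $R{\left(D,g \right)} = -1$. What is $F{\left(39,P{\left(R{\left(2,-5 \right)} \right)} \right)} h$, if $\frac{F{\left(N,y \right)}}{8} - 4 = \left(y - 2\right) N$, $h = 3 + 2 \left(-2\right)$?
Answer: $1840$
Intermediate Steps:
$P{\left(B \right)} = -4$ ($P{\left(B \right)} = 1 - 5 = -4$)
$h = -1$ ($h = 3 - 4 = -1$)
$F{\left(N,y \right)} = 32 + 8 N \left(-2 + y\right)$ ($F{\left(N,y \right)} = 32 + 8 \left(y - 2\right) N = 32 + 8 \left(-2 + y\right) N = 32 + 8 N \left(-2 + y\right)$)
$F{\left(39,P{\left(R{\left(2,-5 \right)} \right)} \right)} h = \left(32 - 624 + 8 \cdot 39 \left(-4\right)\right) \left(-1\right) = \left(32 - 624 - 1248\right) \left(-1\right) = \left(-1840\right) \left(-1\right) = 1840$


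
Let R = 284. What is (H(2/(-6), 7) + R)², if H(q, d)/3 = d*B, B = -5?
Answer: 32041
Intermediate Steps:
H(q, d) = -15*d (H(q, d) = 3*(d*(-5)) = 3*(-5*d) = -15*d)
(H(2/(-6), 7) + R)² = (-15*7 + 284)² = (-105 + 284)² = 179² = 32041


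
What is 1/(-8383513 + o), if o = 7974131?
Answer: -1/409382 ≈ -2.4427e-6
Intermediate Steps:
1/(-8383513 + o) = 1/(-8383513 + 7974131) = 1/(-409382) = -1/409382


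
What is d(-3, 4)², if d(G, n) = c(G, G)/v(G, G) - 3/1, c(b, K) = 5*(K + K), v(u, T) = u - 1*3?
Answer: 4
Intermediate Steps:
v(u, T) = -3 + u (v(u, T) = u - 3 = -3 + u)
c(b, K) = 10*K (c(b, K) = 5*(2*K) = 10*K)
d(G, n) = -3 + 10*G/(-3 + G) (d(G, n) = (10*G)/(-3 + G) - 3/1 = 10*G/(-3 + G) - 3*1 = 10*G/(-3 + G) - 3 = -3 + 10*G/(-3 + G))
d(-3, 4)² = ((9 + 7*(-3))/(-3 - 3))² = ((9 - 21)/(-6))² = (-⅙*(-12))² = 2² = 4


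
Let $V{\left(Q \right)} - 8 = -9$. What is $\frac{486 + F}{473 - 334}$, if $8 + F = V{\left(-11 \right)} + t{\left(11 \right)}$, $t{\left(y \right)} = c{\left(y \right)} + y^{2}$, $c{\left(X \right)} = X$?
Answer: $\frac{609}{139} \approx 4.3813$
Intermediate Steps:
$V{\left(Q \right)} = -1$ ($V{\left(Q \right)} = 8 - 9 = -1$)
$t{\left(y \right)} = y + y^{2}$
$F = 123$ ($F = -8 - \left(1 - 11 \left(1 + 11\right)\right) = -8 + \left(-1 + 11 \cdot 12\right) = -8 + \left(-1 + 132\right) = -8 + 131 = 123$)
$\frac{486 + F}{473 - 334} = \frac{486 + 123}{473 - 334} = \frac{609}{139}$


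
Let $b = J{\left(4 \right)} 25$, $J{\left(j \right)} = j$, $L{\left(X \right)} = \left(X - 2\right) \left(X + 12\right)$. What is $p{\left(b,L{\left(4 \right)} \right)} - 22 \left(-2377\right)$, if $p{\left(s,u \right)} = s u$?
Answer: $55494$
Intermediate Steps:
$L{\left(X \right)} = \left(-2 + X\right) \left(12 + X\right)$
$b = 100$ ($b = 4 \cdot 25 = 100$)
$p{\left(b,L{\left(4 \right)} \right)} - 22 \left(-2377\right) = 100 \left(-24 + 4^{2} + 10 \cdot 4\right) - 22 \left(-2377\right) = 100 \left(-24 + 16 + 40\right) - -52294 = 100 \cdot 32 + 52294 = 3200 + 52294 = 55494$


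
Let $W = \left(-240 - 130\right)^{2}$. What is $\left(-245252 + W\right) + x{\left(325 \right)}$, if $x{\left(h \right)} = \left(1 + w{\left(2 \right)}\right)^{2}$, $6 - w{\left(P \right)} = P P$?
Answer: $-108343$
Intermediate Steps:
$w{\left(P \right)} = 6 - P^{2}$ ($w{\left(P \right)} = 6 - P P = 6 - P^{2}$)
$W = 136900$ ($W = \left(-370\right)^{2} = 136900$)
$x{\left(h \right)} = 9$ ($x{\left(h \right)} = \left(1 + \left(6 - 2^{2}\right)\right)^{2} = \left(1 + \left(6 - 4\right)\right)^{2} = \left(1 + 2\right)^{2} = 3^{2} = 9$)
$\left(-245252 + W\right) + x{\left(325 \right)} = \left(-245252 + 136900\right) + 9 = -108352 + 9 = -108343$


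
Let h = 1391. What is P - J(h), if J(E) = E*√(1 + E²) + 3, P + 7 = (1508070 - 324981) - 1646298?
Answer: -463219 - 1391*√1934882 ≈ -2.3981e+6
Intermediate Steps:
P = -463216 (P = -7 + ((1508070 - 324981) - 1646298) = -7 + (1183089 - 1646298) = -7 - 463209 = -463216)
J(E) = 3 + E*√(1 + E²)
P - J(h) = -463216 - (3 + 1391*√(1 + 1391²)) = -463216 - (3 + 1391*√(1 + 1934881)) = -463216 - (3 + 1391*√1934882) = -463216 + (-3 - 1391*√1934882) = -463219 - 1391*√1934882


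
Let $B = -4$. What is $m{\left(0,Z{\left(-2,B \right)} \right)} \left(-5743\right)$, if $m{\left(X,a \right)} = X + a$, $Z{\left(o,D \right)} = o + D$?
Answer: $34458$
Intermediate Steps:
$Z{\left(o,D \right)} = D + o$
$m{\left(0,Z{\left(-2,B \right)} \right)} \left(-5743\right) = \left(0 - 6\right) \left(-5743\right) = \left(-6\right) \left(-5743\right) = 34458$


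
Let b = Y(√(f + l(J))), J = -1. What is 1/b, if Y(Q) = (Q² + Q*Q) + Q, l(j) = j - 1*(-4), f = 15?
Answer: 2/71 - √2/426 ≈ 0.024849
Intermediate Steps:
l(j) = 4 + j (l(j) = j + 4 = 4 + j)
Y(Q) = Q + 2*Q² (Y(Q) = (Q² + Q²) + Q = 2*Q² + Q = Q + 2*Q²)
b = 3*√2*(1 + 6*√2) (b = √(15 + (4 - 1))*(1 + 2*√(15 + (4 - 1))) = √(15 + 3)*(1 + 2*√(15 + 3)) = √18*(1 + 2*√18) = (3*√2)*(1 + 2*(3*√2)) = (3*√2)*(1 + 6*√2) = 3*√2*(1 + 6*√2) ≈ 40.243)
1/b = 1/(36 + 3*√2)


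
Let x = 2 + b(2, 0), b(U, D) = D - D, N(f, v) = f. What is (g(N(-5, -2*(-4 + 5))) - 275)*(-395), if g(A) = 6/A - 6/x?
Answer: 110284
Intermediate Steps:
b(U, D) = 0
x = 2 (x = 2 + 0 = 2)
g(A) = -3 + 6/A (g(A) = 6/A - 6/2 = 6/A - 6*½ = 6/A - 3 = -3 + 6/A)
(g(N(-5, -2*(-4 + 5))) - 275)*(-395) = ((-3 + 6/(-5)) - 275)*(-395) = ((-3 + 6*(-⅕)) - 275)*(-395) = ((-3 - 6/5) - 275)*(-395) = (-21/5 - 275)*(-395) = -1396/5*(-395) = 110284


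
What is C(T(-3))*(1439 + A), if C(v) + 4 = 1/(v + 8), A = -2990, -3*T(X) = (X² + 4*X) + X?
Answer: 60489/10 ≈ 6048.9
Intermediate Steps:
T(X) = -5*X/3 - X²/3 (T(X) = -((X² + 4*X) + X)/3 = -(X² + 5*X)/3 = -5*X/3 - X²/3)
C(v) = -4 + 1/(8 + v) (C(v) = -4 + 1/(v + 8) = -4 + 1/(8 + v))
C(T(-3))*(1439 + A) = ((-31 - (-4)*(-3)*(5 - 3)/3)/(8 - ⅓*(-3)*(5 - 3)))*(1439 - 2990) = ((-31 - (-4)*(-3)*2/3)/(8 - ⅓*(-3)*2))*(-1551) = ((-31 - 4*2)/(8 + 2))*(-1551) = ((-31 - 8)/10)*(-1551) = ((⅒)*(-39))*(-1551) = -39/10*(-1551) = 60489/10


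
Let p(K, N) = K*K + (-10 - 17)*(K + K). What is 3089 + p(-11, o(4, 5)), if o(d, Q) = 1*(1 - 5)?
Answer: 3804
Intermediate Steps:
o(d, Q) = -4 (o(d, Q) = 1*(-4) = -4)
p(K, N) = K**2 - 54*K
3089 + p(-11, o(4, 5)) = 3089 - 11*(-54 - 11) = 3089 - 11*(-65) = 3089 + 715 = 3804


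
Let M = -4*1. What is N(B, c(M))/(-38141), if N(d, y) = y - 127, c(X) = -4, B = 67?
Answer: 131/38141 ≈ 0.0034346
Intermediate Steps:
M = -4
N(d, y) = -127 + y
N(B, c(M))/(-38141) = (-127 - 4)/(-38141) = -131*(-1/38141) = 131/38141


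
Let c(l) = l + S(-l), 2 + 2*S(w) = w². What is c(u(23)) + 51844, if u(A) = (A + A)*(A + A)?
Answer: 2292687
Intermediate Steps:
u(A) = 4*A² (u(A) = (2*A)*(2*A) = 4*A²)
S(w) = -1 + w²/2
c(l) = -1 + l + l²/2 (c(l) = l + (-1 + (-l)²/2) = l + (-1 + l²/2) = -1 + l + l²/2)
c(u(23)) + 51844 = (-1 + 4*23² + (4*23²)²/2) + 51844 = (-1 + 4*529 + (4*529)²/2) + 51844 = (-1 + 2116 + (½)*2116²) + 51844 = (-1 + 2116 + (½)*4477456) + 51844 = (-1 + 2116 + 2238728) + 51844 = 2240843 + 51844 = 2292687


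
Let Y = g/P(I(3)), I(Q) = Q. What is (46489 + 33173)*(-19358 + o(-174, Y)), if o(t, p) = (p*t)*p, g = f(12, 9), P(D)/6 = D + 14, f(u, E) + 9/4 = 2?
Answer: -419450405561/272 ≈ -1.5421e+9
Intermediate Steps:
f(u, E) = -¼ (f(u, E) = -9/4 + 2 = -¼)
P(D) = 84 + 6*D (P(D) = 6*(D + 14) = 6*(14 + D) = 84 + 6*D)
g = -¼ ≈ -0.25000
Y = -1/408 (Y = -1/(4*(84 + 6*3)) = -1/(4*(84 + 18)) = -¼/102 = -¼*1/102 = -1/408 ≈ -0.0024510)
o(t, p) = t*p²
(46489 + 33173)*(-19358 + o(-174, Y)) = (46489 + 33173)*(-19358 - 174*(-1/408)²) = 79662*(-19358 - 174*1/166464) = 79662*(-19358 - 29/27744) = 79662*(-537068381/27744) = -419450405561/272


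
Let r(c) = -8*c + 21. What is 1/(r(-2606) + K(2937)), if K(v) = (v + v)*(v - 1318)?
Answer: 1/9530875 ≈ 1.0492e-7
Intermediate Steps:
r(c) = 21 - 8*c
K(v) = 2*v*(-1318 + v) (K(v) = (2*v)*(-1318 + v) = 2*v*(-1318 + v))
1/(r(-2606) + K(2937)) = 1/((21 - 8*(-2606)) + 2*2937*(-1318 + 2937)) = 1/((21 + 20848) + 2*2937*1619) = 1/(20869 + 9510006) = 1/9530875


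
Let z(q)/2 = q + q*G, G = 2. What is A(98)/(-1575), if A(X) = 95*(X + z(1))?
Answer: -1976/315 ≈ -6.2730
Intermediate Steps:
z(q) = 6*q (z(q) = 2*(q + q*2) = 2*(q + 2*q) = 2*(3*q) = 6*q)
A(X) = 570 + 95*X (A(X) = 95*(X + 6*1) = 95*(X + 6) = 95*(6 + X) = 570 + 95*X)
A(98)/(-1575) = (570 + 95*98)/(-1575) = (570 + 9310)*(-1/1575) = 9880*(-1/1575) = -1976/315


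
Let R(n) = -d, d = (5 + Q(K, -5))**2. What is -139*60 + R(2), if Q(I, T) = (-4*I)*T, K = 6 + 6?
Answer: -68365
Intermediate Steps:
K = 12
Q(I, T) = -4*I*T
d = 60025 (d = (5 - 4*12*(-5))**2 = (5 + 240)**2 = 245**2 = 60025)
R(n) = -60025 (R(n) = -1*60025 = -60025)
-139*60 + R(2) = -139*60 - 60025 = -8340 - 60025 = -68365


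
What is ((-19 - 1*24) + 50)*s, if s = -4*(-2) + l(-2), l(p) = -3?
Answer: 35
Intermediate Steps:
s = 5 (s = -4*(-2) - 3 = 8 - 3 = 5)
((-19 - 1*24) + 50)*s = ((-19 - 1*24) + 50)*5 = ((-19 - 24) + 50)*5 = (-43 + 50)*5 = 7*5 = 35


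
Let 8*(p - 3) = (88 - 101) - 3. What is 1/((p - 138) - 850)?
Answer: -1/987 ≈ -0.0010132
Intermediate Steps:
p = 1 (p = 3 + ((88 - 101) - 3)/8 = 3 + (-13 - 3)/8 = 3 + (⅛)*(-16) = 3 - 2 = 1)
1/((p - 138) - 850) = 1/((1 - 138) - 850) = 1/(-137 - 850) = 1/(-987) = -1/987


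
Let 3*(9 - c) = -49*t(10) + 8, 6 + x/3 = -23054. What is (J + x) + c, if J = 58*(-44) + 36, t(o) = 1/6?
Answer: -1290365/18 ≈ -71687.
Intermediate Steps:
x = -69180 (x = -18 + 3*(-23054) = -18 - 69162 = -69180)
t(o) = ⅙
J = -2516 (J = -2552 + 36 = -2516)
c = 163/18 (c = 9 - (-49*⅙ + 8)/3 = 9 - (-49/6 + 8)/3 = 9 - ⅓*(-⅙) = 9 + 1/18 = 163/18 ≈ 9.0556)
(J + x) + c = (-2516 - 69180) + 163/18 = -71696 + 163/18 = -1290365/18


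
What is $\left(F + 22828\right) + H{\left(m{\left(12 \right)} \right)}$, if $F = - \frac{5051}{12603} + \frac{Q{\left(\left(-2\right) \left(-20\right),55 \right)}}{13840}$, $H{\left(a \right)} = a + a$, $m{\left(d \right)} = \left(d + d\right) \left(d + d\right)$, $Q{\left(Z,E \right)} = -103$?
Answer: $\frac{4182652765651}{174425520} \approx 23980.0$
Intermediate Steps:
$m{\left(d \right)} = 4 d^{2}$ ($m{\left(d \right)} = 2 d 2 d = 4 d^{2}$)
$H{\left(a \right)} = 2 a$
$F = - \frac{71203949}{174425520}$ ($F = - \frac{5051}{12603} - \frac{103}{13840} = - \frac{71203949}{174425520} \approx -0.40822$)
$\left(F + 22828\right) + H{\left(m{\left(12 \right)} \right)} = \left(- \frac{71203949}{174425520} + 22828\right) + 2 \cdot 4 \cdot 12^{2} = \frac{3981714566611}{174425520} + 2 \cdot 4 \cdot 144 = \frac{3981714566611}{174425520} + 2 \cdot 576 = \frac{3981714566611}{174425520} + 1152 = \frac{4182652765651}{174425520}$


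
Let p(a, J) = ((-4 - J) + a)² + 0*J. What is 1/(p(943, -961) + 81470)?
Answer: 1/3691470 ≈ 2.7089e-7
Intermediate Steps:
p(a, J) = (-4 + a - J)² (p(a, J) = (-4 + a - J)² + 0 = (-4 + a - J)²)
1/(p(943, -961) + 81470) = 1/((4 - 961 - 1*943)² + 81470) = 1/((4 - 961 - 943)² + 81470) = 1/((-1900)² + 81470) = 1/(3610000 + 81470) = 1/3691470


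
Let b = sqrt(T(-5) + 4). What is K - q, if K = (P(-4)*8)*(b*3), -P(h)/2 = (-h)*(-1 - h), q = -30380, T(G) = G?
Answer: 30380 - 576*I ≈ 30380.0 - 576.0*I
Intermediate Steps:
b = I (b = sqrt(-5 + 4) = sqrt(-1) = I ≈ 1.0*I)
P(h) = 2*h*(-1 - h) (P(h) = -2*(-h)*(-1 - h) = -(-2)*h*(-1 - h) = 2*h*(-1 - h))
K = -576*I (K = (-2*(-4)*(1 - 4)*8)*(I*3) = (-2*(-4)*(-3)*8)*(3*I) = (-24*8)*(3*I) = -576*I ≈ -576.0*I)
K - q = -576*I - 1*(-30380) = -576*I + 30380 = 30380 - 576*I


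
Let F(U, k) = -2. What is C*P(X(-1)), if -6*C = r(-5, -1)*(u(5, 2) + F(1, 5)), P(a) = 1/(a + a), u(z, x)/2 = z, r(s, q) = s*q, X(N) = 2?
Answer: -5/3 ≈ -1.6667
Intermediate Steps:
r(s, q) = q*s
u(z, x) = 2*z
P(a) = 1/(2*a)
C = -20/3 (C = -(-1*(-5))*(2*5 - 2)/6 = -5*(10 - 2)/6 = -5*8/6 = -1/6*40 = -20/3 ≈ -6.6667)
C*P(X(-1)) = -10/(3*2) = -20/3*1/4 = -5/3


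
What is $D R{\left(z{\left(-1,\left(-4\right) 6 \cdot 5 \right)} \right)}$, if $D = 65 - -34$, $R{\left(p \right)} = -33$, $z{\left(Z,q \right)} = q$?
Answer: $-3267$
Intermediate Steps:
$D = 99$ ($D = 65 + 34 = 99$)
$D R{\left(z{\left(-1,\left(-4\right) 6 \cdot 5 \right)} \right)} = 99 \left(-33\right) = -3267$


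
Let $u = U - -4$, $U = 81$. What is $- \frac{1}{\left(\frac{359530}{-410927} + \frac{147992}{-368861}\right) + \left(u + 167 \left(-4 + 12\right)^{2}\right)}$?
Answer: $- \frac{151574944147}{1632723442791717} \approx -9.2836 \cdot 10^{-5}$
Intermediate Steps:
$u = 85$ ($u = 81 - -4 = 81 + 4 = 85$)
$- \frac{1}{\left(\frac{359530}{-410927} + \frac{147992}{-368861}\right) + \left(u + 167 \left(-4 + 12\right)^{2}\right)} = - \frac{1}{\left(\frac{359530}{-410927} + \frac{147992}{-368861}\right) + \left(85 + 167 \left(-4 + 12\right)^{2}\right)} = - \frac{1}{\left(359530 \left(- \frac{1}{410927}\right) + 147992 \left(- \frac{1}{368861}\right)\right) + \left(85 + 167 \cdot 8^{2}\right)} = - \frac{1}{\left(- \frac{359530}{410927} - \frac{147992}{368861}\right) + \left(85 + 167 \cdot 64\right)} = - \frac{1}{- \frac{193430503914}{151574944147} + \left(85 + 10688\right)} = - \frac{1}{- \frac{193430503914}{151574944147} + 10773} = - \frac{1}{\frac{1632723442791717}{151574944147}} = \left(-1\right) \frac{151574944147}{1632723442791717} = - \frac{151574944147}{1632723442791717}$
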